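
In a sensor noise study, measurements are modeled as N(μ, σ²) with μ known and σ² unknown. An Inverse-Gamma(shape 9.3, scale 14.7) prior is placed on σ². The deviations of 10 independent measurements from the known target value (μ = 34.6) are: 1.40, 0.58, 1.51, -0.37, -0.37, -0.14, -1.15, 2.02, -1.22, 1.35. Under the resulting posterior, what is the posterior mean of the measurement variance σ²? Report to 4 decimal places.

1.6159

With known mean μ and an Inverse-Gamma(α, β) prior on σ², the Normal likelihood is conjugate: posterior is Inv-Gamma(α + n/2, β + Σ(xᵢ−μ)²/2).
Σ(xᵢ−μ)² = (1.40)² + (0.58)² + (1.51)² + (-0.37)² + (-0.37)² + (-0.14)² + (-1.15)² + (2.02)² + (-1.22)² + (1.35)² = 13.5837.
Posterior: Inv-Gamma(9.3 + 10/2, 14.7 + 13.5837/2) = Inv-Gamma(14.30, 21.49185).
E[σ²|data] = β/(α−1) = 21.49185/13.30 = 1.6159.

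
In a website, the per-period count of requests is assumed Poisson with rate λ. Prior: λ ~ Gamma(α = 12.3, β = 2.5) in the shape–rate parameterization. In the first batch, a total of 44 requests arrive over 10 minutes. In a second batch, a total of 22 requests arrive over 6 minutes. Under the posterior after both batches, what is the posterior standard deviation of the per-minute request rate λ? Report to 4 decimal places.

With a Gamma(shape α, rate β) prior, the Poisson likelihood is conjugate: the posterior is Gamma(α + ΣXᵢ, β + n).
After batch 1: Gamma(α+S, β+n) = Gamma(12.3+44, 2.5+10) = Gamma(56.3, 12.5).
After batch 2: Gamma(α+S, β+n) = Gamma(56.3+22, 12.5+6) = Gamma(78.3, 18.5).
SD = √α/β = √78.3/18.5 = 0.4783.

0.4783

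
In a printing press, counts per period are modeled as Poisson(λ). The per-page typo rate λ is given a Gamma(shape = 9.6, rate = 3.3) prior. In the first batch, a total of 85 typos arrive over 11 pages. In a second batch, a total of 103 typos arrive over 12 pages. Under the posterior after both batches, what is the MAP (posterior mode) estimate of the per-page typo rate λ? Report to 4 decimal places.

7.4753

With a Gamma(shape α, rate β) prior, the Poisson likelihood is conjugate: the posterior is Gamma(α + ΣXᵢ, β + n).
After batch 1: Gamma(α+S, β+n) = Gamma(9.6+85, 3.3+11) = Gamma(94.6, 14.3).
After batch 2: Gamma(α+S, β+n) = Gamma(94.6+103, 14.3+12) = Gamma(197.6, 26.3).
Mode of Gamma(α,β) for α≥1 is (α−1)/β = 196.6/26.3 = 7.4753.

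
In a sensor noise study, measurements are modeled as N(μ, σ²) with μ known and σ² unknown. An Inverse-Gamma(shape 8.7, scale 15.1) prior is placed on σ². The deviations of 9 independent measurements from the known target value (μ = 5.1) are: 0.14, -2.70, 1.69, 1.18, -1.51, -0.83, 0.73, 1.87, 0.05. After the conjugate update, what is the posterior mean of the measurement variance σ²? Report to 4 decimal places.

With known mean μ and an Inverse-Gamma(α, β) prior on σ², the Normal likelihood is conjugate: posterior is Inv-Gamma(α + n/2, β + Σ(xᵢ−μ)²/2).
Σ(xᵢ−μ)² = (0.14)² + (-2.70)² + (1.69)² + (1.18)² + (-1.51)² + (-0.83)² + (0.73)² + (1.87)² + (0.05)² = 18.5594.
Posterior: Inv-Gamma(8.7 + 9/2, 15.1 + 18.5594/2) = Inv-Gamma(13.20, 24.37970).
E[σ²|data] = β/(α−1) = 24.37970/12.20 = 1.9983.

1.9983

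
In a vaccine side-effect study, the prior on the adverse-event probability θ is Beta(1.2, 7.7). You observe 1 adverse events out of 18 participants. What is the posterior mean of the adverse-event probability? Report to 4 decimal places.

0.0818

The Beta prior is conjugate to a Binomial/Bernoulli likelihood; the update adds successes to α and failures to β.
Posterior: Beta(α+k, β+n−k) = Beta(1.2+1, 7.7+17) = Beta(2.2, 24.7).
Posterior mean = α/(α+β) = 2.2/26.9 = 0.0818.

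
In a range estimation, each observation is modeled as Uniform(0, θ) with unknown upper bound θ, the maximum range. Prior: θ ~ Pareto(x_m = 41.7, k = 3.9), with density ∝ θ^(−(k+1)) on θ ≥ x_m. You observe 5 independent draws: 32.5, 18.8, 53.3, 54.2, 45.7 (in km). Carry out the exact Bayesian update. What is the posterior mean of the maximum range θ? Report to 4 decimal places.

61.0608

A Pareto(scale x_m, shape k) prior on the upper bound θ of Uniform(0, θ) is conjugate: posterior is Pareto(max(x_m, max xᵢ), k + n).
Sample maximum = 54.2; prior scale x_m = 41.7 → posterior scale = max = 54.2.
Posterior shape = 3.9 + 5 = 8.9.
E[θ|data] = k·x_m/(k−1) = 8.9·54.2/7.9 = 61.0608.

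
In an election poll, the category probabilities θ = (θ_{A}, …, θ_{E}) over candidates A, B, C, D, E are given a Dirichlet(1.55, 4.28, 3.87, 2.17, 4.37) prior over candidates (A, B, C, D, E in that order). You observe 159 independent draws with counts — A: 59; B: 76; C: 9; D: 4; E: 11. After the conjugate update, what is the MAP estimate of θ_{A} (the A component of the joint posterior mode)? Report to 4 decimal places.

0.3498

The Dirichlet prior is conjugate to the Multinomial likelihood: each posterior αⱼ = prior αⱼ + observed count nⱼ.
Posterior concentration: (60.55, 80.28, 12.87, 6.17, 15.37), total = 175.24.
Joint mode component: (α_{A}−1)/(Σα−K) = 59.55/170.24 = 0.3498.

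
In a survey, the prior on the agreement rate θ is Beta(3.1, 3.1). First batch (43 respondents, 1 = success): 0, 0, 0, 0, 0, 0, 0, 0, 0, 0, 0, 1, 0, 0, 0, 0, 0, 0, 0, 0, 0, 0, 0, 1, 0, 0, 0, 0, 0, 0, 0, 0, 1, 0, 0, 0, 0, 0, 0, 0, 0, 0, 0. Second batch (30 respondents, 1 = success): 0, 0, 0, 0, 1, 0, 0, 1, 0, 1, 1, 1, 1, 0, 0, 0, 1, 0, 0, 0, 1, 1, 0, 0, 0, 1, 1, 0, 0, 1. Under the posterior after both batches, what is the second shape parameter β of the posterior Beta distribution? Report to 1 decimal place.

The Beta prior is conjugate to a Binomial/Bernoulli likelihood; the update adds successes to α and failures to β.
After batch 1: Beta(3.1+3, 3.1+40) = Beta(6.1, 43.1).
After batch 2: Beta(6.1+12, 43.1+18) = Beta(18.1, 61.1).
Posterior β = 61.1.

61.1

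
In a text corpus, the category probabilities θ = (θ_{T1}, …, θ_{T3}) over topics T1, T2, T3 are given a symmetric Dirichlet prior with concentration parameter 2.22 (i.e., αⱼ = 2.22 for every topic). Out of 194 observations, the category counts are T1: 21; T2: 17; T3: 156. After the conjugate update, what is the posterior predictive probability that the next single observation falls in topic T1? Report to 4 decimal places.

0.1157

The Dirichlet prior is conjugate to the Multinomial likelihood: each posterior αⱼ = prior αⱼ + observed count nⱼ.
Posterior concentration: (23.22, 19.22, 158.22), total = 200.66.
P(next = T1 | data) = α_{T1}/Σα = 0.1157.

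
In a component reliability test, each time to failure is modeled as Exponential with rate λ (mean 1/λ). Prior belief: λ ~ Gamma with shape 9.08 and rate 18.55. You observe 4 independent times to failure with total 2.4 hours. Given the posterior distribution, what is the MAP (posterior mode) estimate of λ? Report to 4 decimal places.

0.5766

With a Gamma(shape α, rate β) prior on the exponential rate λ, the posterior after n observations with total T = Σxᵢ is Gamma(α+n, β+T).
Posterior: Gamma(9.08+4, 18.55+2.4) = Gamma(13.08, 20.95).
Mode = (α−1)/β = 0.5766.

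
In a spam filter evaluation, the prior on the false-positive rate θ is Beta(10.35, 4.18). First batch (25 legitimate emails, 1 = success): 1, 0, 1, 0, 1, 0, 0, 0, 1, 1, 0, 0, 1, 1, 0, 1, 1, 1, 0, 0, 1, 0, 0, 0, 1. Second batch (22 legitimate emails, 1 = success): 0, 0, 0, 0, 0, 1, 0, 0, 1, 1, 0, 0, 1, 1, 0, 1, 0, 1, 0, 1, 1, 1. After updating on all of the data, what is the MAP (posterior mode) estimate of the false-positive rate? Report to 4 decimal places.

The Beta prior is conjugate to a Binomial/Bernoulli likelihood; the update adds successes to α and failures to β.
After batch 1: Beta(10.35+12, 4.18+13) = Beta(22.35, 17.18).
After batch 2: Beta(22.35+10, 17.18+12) = Beta(32.35, 29.18).
Mode of Beta(a,b) for a,b>1 is (a−1)/(a+b−2) = 31.35/59.53 = 0.5266.

0.5266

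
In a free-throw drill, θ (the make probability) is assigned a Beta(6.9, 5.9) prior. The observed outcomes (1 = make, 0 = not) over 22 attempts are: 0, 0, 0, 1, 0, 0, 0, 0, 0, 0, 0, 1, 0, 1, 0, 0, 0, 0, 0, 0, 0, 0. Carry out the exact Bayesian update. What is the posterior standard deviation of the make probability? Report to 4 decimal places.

0.0754

The Beta prior is conjugate to a Binomial/Bernoulli likelihood; the update adds successes to α and failures to β.
Posterior: Beta(α+k, β+n−k) = Beta(6.9+3, 5.9+19) = Beta(9.9, 24.9).
Var = αβ/((α+β)²(α+β+1)) = 9.9·24.9/(34.8²·35.8) = 0.00568582; SD = √0.00568582 = 0.0754.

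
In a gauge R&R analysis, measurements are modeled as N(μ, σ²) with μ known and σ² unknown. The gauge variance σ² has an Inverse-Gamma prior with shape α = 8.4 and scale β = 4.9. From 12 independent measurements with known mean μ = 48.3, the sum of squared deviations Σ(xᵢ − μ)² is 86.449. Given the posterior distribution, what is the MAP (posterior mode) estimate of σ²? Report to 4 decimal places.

With known mean μ and an Inverse-Gamma(α, β) prior on σ², the Normal likelihood is conjugate: posterior is Inv-Gamma(α + n/2, β + Σ(xᵢ−μ)²/2).
Posterior: Inv-Gamma(8.4 + 12/2, 4.9 + 86.449/2) = Inv-Gamma(14.40, 48.1245).
Mode = β/(α+1) = 48.1245/15.40 = 3.1250.

3.1250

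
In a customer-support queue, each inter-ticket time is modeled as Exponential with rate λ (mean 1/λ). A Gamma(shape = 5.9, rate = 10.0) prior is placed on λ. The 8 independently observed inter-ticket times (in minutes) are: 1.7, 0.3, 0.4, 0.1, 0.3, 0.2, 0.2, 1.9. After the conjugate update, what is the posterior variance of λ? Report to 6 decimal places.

With a Gamma(shape α, rate β) prior on the exponential rate λ, the posterior after n observations with total T = Σxᵢ is Gamma(α+n, β+T).
Sum of observations T = 5.1 minutes; n = 8.
Posterior: Gamma(5.9+8, 10.0+5.1) = Gamma(13.9, 15.1).
Var = α/β² = 0.060962.

0.060962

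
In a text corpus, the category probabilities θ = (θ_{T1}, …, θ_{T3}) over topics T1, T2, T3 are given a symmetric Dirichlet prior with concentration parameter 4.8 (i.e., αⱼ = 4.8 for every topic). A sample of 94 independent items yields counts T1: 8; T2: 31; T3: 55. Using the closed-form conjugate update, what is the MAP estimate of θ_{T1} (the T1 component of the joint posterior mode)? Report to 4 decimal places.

The Dirichlet prior is conjugate to the Multinomial likelihood: each posterior αⱼ = prior αⱼ + observed count nⱼ.
Posterior concentration: (12.8, 35.8, 59.8), total = 108.4.
Joint mode component: (α_{T1}−1)/(Σα−K) = 11.8/105.4 = 0.1120.

0.1120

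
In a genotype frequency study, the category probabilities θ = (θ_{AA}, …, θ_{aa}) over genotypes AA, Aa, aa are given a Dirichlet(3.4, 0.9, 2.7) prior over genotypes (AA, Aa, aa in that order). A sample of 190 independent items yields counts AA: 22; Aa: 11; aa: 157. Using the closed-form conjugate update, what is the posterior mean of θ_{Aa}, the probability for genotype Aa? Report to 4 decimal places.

The Dirichlet prior is conjugate to the Multinomial likelihood: each posterior αⱼ = prior αⱼ + observed count nⱼ.
Posterior concentration: (25.4, 11.9, 159.7), total = 197.0.
E[θ_{Aa}|data] = α_{Aa}/Σα = 11.9/197.0 = 0.0604.

0.0604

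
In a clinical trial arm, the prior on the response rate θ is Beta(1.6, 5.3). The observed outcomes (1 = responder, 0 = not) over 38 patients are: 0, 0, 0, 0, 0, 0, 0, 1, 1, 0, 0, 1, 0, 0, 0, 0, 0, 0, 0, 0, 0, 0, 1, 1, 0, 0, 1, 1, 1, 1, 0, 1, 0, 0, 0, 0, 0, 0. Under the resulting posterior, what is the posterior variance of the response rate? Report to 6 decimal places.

The Beta prior is conjugate to a Binomial/Bernoulli likelihood; the update adds successes to α and failures to β.
Posterior: Beta(α+k, β+n−k) = Beta(1.6+10, 5.3+28) = Beta(11.6, 33.3).
Var = αβ/((α+β)²(α+β+1)) = 11.6·33.3/(44.9²·45.9) = 0.004174.

0.004174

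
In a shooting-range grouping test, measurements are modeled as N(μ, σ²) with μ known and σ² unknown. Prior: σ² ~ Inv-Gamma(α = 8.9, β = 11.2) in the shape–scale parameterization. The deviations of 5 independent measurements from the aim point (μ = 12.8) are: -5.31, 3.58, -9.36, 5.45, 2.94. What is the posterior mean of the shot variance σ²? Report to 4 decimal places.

9.1042

With known mean μ and an Inverse-Gamma(α, β) prior on σ², the Normal likelihood is conjugate: posterior is Inv-Gamma(α + n/2, β + Σ(xᵢ−μ)²/2).
Σ(xᵢ−μ)² = (-5.31)² + (3.58)² + (-9.36)² + (5.45)² + (2.94)² = 166.9682.
Posterior: Inv-Gamma(8.9 + 5/2, 11.2 + 166.9682/2) = Inv-Gamma(11.40, 94.68410).
E[σ²|data] = β/(α−1) = 94.68410/10.40 = 9.1042.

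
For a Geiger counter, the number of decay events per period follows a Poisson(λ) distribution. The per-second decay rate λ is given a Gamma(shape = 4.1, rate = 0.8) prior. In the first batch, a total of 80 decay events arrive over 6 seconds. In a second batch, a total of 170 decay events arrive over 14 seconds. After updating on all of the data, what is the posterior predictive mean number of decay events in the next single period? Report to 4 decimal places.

With a Gamma(shape α, rate β) prior, the Poisson likelihood is conjugate: the posterior is Gamma(α + ΣXᵢ, β + n).
After batch 1: Gamma(α+S, β+n) = Gamma(4.1+80, 0.8+6) = Gamma(84.1, 6.8).
After batch 2: Gamma(α+S, β+n) = Gamma(84.1+170, 6.8+14) = Gamma(254.1, 20.8).
The predictive distribution for one future period is NegBinom with mean α/β = 12.2163.

12.2163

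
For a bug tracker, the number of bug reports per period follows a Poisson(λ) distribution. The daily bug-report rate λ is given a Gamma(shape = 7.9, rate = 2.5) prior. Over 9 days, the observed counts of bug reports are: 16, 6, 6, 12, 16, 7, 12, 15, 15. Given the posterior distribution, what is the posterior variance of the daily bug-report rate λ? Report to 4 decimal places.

0.8537

With a Gamma(shape α, rate β) prior, the Poisson likelihood is conjugate: the posterior is Gamma(α + ΣXᵢ, β + n).
Sum of counts S = 105 over n = 9 days.
Posterior: Gamma(α+S, β+n) = Gamma(7.9+105, 2.5+9) = Gamma(112.9, 11.5).
Var = α/β² = 112.9/11.5² = 0.8537.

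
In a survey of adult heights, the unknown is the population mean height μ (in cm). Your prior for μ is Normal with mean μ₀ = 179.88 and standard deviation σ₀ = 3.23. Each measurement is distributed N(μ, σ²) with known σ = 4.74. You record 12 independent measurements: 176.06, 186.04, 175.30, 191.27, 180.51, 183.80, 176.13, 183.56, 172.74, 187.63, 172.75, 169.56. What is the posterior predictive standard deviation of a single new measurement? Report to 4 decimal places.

4.9046

For Normal data with known variance σ², a Normal(μ₀, σ₀²) prior on μ is conjugate. Posterior precision = 1/σ₀² + n/σ²; posterior mean is the precision-weighted average of μ₀ and x̄.
σ₀² = 3.23² = 10.4329, σ² = 4.74² = 22.4676; σ² + n·σ₀² = 22.4676 + 12·10.4329 = 147.6624.
Posterior precision = 1/σ₀² + n/σ² = 1/10.4329 + 12/22.4676 = (σ² + n·σ₀²)/(σ₀²σ²) = 147.6624/(10.4329·22.4676); posterior variance σₙ² = σ₀²σ²/(σ² + n·σ₀²) = 10.4329·22.4676/147.6624 = 1.587420.
Predictive variance for one new observation = σₙ² + σ² = 10.4329·22.4676/147.6624 + 22.4676 = σ²·(σ₀² + 147.6624)/147.6624 = 22.4676·158.0953/147.6624 = 24.055020; SD = √(22.4676·158.0953/147.6624) = 4.9046.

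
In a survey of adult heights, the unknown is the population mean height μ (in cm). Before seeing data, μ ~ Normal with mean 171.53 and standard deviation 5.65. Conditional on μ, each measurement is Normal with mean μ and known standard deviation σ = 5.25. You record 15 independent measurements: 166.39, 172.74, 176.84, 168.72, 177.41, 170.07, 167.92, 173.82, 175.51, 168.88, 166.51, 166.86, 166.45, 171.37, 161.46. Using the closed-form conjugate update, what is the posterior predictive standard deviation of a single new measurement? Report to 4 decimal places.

For Normal data with known variance σ², a Normal(μ₀, σ₀²) prior on μ is conjugate. Posterior precision = 1/σ₀² + n/σ²; posterior mean is the precision-weighted average of μ₀ and x̄.
σ₀² = 5.65² = 31.9225, σ² = 5.25² = 27.5625; σ² + n·σ₀² = 27.5625 + 15·31.9225 = 506.4.
Posterior precision = 1/σ₀² + n/σ² = 1/31.9225 + 15/27.5625 = (σ² + n·σ₀²)/(σ₀²σ²) = 506.4/(31.9225·27.5625); posterior variance σₙ² = σ₀²σ²/(σ² + n·σ₀²) = 31.9225·27.5625/506.4 = 1.737488.
Predictive variance for one new observation = σₙ² + σ² = 31.9225·27.5625/506.4 + 27.5625 = σ²·(σ₀² + 506.4)/506.4 = 27.5625·538.3225/506.4 = 29.299988; SD = √(27.5625·538.3225/506.4) = 5.4129.

5.4129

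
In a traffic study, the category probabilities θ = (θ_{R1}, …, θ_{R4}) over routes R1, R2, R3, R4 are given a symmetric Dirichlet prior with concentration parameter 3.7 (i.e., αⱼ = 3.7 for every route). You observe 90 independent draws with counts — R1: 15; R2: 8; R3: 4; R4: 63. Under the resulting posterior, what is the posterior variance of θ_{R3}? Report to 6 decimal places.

0.000643

The Dirichlet prior is conjugate to the Multinomial likelihood: each posterior αⱼ = prior αⱼ + observed count nⱼ.
Posterior concentration: (18.7, 11.7, 7.7, 66.7), total = 104.8.
Var[θ_j] = α_j(Σα−α_j)/((Σα)²(Σα+1)) = 7.7·97.1/(104.8²·105.8) = 0.000643.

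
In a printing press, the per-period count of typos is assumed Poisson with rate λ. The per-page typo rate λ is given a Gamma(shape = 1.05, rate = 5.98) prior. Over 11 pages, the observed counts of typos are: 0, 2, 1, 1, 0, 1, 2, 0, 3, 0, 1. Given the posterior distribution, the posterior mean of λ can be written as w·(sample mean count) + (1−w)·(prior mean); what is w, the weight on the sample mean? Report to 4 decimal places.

With a Gamma(shape α, rate β) prior, the Poisson likelihood is conjugate: the posterior is Gamma(α + ΣXᵢ, β + n).
Posterior mean = (α₀+S)/(β₀+n) = [n/(β₀+n)]·(S/n) + [β₀/(β₀+n)]·(α₀/β₀), so only n and β₀ enter the weight.
Weight on data w = n/(β₀+n) = 11/(5.98+11) = 11/16.98 = 0.6478.

0.6478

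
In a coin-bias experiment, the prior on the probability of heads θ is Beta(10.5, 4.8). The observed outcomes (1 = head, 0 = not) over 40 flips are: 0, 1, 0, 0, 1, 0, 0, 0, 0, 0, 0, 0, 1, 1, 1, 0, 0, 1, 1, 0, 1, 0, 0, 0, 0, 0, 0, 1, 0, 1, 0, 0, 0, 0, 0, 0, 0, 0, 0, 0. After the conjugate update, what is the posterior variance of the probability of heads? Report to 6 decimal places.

0.004144

The Beta prior is conjugate to a Binomial/Bernoulli likelihood; the update adds successes to α and failures to β.
Posterior: Beta(α+k, β+n−k) = Beta(10.5+10, 4.8+30) = Beta(20.5, 34.8).
Var = αβ/((α+β)²(α+β+1)) = 20.5·34.8/(55.3²·56.3) = 0.004144.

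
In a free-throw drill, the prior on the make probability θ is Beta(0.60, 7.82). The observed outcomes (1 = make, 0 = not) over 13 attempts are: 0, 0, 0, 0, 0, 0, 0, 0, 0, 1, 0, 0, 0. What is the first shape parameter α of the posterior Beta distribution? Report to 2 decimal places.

The Beta prior is conjugate to a Binomial/Bernoulli likelihood; the update adds successes to α and failures to β.
Posterior: Beta(α+k, β+n−k) = Beta(0.60+1, 7.82+12) = Beta(1.60, 19.82).
Posterior α = 1.60.

1.60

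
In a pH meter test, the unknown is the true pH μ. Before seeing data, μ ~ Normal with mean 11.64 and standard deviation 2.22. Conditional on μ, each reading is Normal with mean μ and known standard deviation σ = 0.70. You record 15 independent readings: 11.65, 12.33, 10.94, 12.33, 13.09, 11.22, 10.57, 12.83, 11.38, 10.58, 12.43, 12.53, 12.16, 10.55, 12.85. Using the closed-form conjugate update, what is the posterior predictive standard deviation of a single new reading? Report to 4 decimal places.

0.7228

For Normal data with known variance σ², a Normal(μ₀, σ₀²) prior on μ is conjugate. Posterior precision = 1/σ₀² + n/σ²; posterior mean is the precision-weighted average of μ₀ and x̄.
σ₀² = 2.22² = 4.9284, σ² = 0.70² = 0.49; σ² + n·σ₀² = 0.49 + 15·4.9284 = 74.416.
Posterior precision = 1/σ₀² + n/σ² = 1/4.9284 + 15/0.49 = (σ² + n·σ₀²)/(σ₀²σ²) = 74.416/(4.9284·0.49); posterior variance σₙ² = σ₀²σ²/(σ² + n·σ₀²) = 4.9284·0.49/74.416 = 0.032452.
Predictive variance for one new observation = σₙ² + σ² = 4.9284·0.49/74.416 + 0.49 = σ²·(σ₀² + 74.416)/74.416 = 0.49·79.3444/74.416 = 0.522452; SD = √(0.49·79.3444/74.416) = 0.7228.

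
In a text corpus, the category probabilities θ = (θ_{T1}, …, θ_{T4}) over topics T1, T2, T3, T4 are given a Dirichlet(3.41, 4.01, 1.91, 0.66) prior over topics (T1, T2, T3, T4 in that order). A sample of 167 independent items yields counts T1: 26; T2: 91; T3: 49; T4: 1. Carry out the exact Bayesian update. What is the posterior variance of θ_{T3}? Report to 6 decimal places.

0.001151

The Dirichlet prior is conjugate to the Multinomial likelihood: each posterior αⱼ = prior αⱼ + observed count nⱼ.
Posterior concentration: (29.41, 95.01, 50.91, 1.66), total = 176.99.
Var[θ_j] = α_j(Σα−α_j)/((Σα)²(Σα+1)) = 50.91·126.08/(176.99²·177.99) = 0.001151.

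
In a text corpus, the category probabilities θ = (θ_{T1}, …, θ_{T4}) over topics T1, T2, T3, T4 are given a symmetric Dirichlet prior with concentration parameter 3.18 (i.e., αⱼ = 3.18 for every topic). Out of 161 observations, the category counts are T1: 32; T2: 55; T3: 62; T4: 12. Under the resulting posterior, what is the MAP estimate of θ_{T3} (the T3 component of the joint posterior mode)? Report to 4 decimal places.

The Dirichlet prior is conjugate to the Multinomial likelihood: each posterior αⱼ = prior αⱼ + observed count nⱼ.
Posterior concentration: (35.18, 58.18, 65.18, 15.18), total = 173.72.
Joint mode component: (α_{T3}−1)/(Σα−K) = 64.18/169.72 = 0.3782.

0.3782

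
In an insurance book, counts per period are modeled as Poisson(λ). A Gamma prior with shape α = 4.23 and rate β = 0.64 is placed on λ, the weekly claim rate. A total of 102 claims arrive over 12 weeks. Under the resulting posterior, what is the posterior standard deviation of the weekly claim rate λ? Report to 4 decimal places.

With a Gamma(shape α, rate β) prior, the Poisson likelihood is conjugate: the posterior is Gamma(α + ΣXᵢ, β + n).
Posterior: Gamma(α+S, β+n) = Gamma(4.23+102, 0.64+12) = Gamma(106.23, 12.64).
SD = √α/β = √106.23/12.64 = 0.8154.

0.8154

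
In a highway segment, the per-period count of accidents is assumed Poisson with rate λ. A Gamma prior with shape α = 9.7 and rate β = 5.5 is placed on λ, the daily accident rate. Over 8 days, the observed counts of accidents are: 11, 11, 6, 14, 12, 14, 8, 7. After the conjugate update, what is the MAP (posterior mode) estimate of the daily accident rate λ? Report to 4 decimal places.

6.7926

With a Gamma(shape α, rate β) prior, the Poisson likelihood is conjugate: the posterior is Gamma(α + ΣXᵢ, β + n).
Sum of counts S = 83 over n = 8 days.
Posterior: Gamma(α+S, β+n) = Gamma(9.7+83, 5.5+8) = Gamma(92.7, 13.5).
Mode of Gamma(α,β) for α≥1 is (α−1)/β = 91.7/13.5 = 6.7926.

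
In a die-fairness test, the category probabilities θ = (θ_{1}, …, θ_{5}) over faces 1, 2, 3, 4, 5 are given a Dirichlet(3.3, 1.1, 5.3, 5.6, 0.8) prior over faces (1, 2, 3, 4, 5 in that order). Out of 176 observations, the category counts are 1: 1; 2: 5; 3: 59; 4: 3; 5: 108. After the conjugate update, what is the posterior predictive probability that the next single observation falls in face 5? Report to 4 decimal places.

The Dirichlet prior is conjugate to the Multinomial likelihood: each posterior αⱼ = prior αⱼ + observed count nⱼ.
Posterior concentration: (4.3, 6.1, 64.3, 8.6, 108.8), total = 192.1.
P(next = 5 | data) = α_{5}/Σα = 0.5664.

0.5664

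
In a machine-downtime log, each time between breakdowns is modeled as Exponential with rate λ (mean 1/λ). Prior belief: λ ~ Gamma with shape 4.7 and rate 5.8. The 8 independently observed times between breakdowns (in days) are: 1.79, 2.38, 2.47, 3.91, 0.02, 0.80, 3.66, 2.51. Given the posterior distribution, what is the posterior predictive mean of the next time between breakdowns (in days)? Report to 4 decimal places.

1.9949

With a Gamma(shape α, rate β) prior on the exponential rate λ, the posterior after n observations with total T = Σxᵢ is Gamma(α+n, β+T).
Sum of observations T = 17.54 days; n = 8.
Posterior: Gamma(4.7+8, 5.8+17.54) = Gamma(12.7, 23.34).
The predictive distribution for the next observation is Lomax; its mean is β/(α−1) = 23.34/11.7 = 1.9949.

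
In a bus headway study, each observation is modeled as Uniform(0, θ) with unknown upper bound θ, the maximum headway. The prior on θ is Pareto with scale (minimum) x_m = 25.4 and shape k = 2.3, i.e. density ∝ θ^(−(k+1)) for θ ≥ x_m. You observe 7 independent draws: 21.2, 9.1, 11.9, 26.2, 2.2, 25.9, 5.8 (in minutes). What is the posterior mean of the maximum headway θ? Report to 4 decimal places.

A Pareto(scale x_m, shape k) prior on the upper bound θ of Uniform(0, θ) is conjugate: posterior is Pareto(max(x_m, max xᵢ), k + n).
Sample maximum = 26.2; prior scale x_m = 25.4 → posterior scale = max = 26.2.
Posterior shape = 2.3 + 7 = 9.3.
E[θ|data] = k·x_m/(k−1) = 9.3·26.2/8.3 = 29.3566.

29.3566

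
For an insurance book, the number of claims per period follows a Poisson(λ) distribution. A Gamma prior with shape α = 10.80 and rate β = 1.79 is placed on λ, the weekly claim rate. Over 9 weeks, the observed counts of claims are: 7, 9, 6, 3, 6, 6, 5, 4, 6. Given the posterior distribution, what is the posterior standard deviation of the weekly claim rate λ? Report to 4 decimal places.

With a Gamma(shape α, rate β) prior, the Poisson likelihood is conjugate: the posterior is Gamma(α + ΣXᵢ, β + n).
Sum of counts S = 52 over n = 9 weeks.
Posterior: Gamma(α+S, β+n) = Gamma(10.80+52, 1.79+9) = Gamma(62.80, 10.79).
SD = √α/β = √62.80/10.79 = 0.7344.

0.7344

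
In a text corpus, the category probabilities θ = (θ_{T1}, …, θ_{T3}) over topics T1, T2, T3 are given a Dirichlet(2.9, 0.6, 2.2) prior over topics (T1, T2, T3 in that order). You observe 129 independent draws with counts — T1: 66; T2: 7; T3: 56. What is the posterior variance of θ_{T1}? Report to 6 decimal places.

The Dirichlet prior is conjugate to the Multinomial likelihood: each posterior αⱼ = prior αⱼ + observed count nⱼ.
Posterior concentration: (68.9, 7.6, 58.2), total = 134.7.
Var[θ_j] = α_j(Σα−α_j)/((Σα)²(Σα+1)) = 68.9·65.8/(134.7²·135.7) = 0.001841.

0.001841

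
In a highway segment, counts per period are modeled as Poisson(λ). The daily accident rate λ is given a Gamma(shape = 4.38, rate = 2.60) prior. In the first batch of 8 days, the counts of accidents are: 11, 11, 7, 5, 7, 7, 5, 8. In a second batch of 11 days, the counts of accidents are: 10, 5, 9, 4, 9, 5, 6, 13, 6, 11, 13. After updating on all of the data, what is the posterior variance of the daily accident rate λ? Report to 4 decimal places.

0.3352

With a Gamma(shape α, rate β) prior, the Poisson likelihood is conjugate: the posterior is Gamma(α + ΣXᵢ, β + n).
Batch 1: sum of counts S = 61 over n = 8 days.
After batch 1: Gamma(α+S, β+n) = Gamma(4.38+61, 2.60+8) = Gamma(65.38, 10.60).
Batch 2: sum of counts S = 91 over n = 11 days.
After batch 2: Gamma(α+S, β+n) = Gamma(65.38+91, 10.60+11) = Gamma(156.38, 21.60).
Var = α/β² = 156.38/21.60² = 0.3352.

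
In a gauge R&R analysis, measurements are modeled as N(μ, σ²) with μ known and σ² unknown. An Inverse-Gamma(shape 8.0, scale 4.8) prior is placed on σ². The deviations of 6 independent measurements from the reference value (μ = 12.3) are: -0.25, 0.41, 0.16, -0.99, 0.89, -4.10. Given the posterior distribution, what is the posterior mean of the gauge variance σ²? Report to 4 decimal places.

1.4219

With known mean μ and an Inverse-Gamma(α, β) prior on σ², the Normal likelihood is conjugate: posterior is Inv-Gamma(α + n/2, β + Σ(xᵢ−μ)²/2).
Σ(xᵢ−μ)² = (-0.25)² + (0.41)² + (0.16)² + (-0.99)² + (0.89)² + (-4.10)² = 18.8384.
Posterior: Inv-Gamma(8.0 + 6/2, 4.8 + 18.8384/2) = Inv-Gamma(11.00, 14.21920).
E[σ²|data] = β/(α−1) = 14.21920/10.00 = 1.4219.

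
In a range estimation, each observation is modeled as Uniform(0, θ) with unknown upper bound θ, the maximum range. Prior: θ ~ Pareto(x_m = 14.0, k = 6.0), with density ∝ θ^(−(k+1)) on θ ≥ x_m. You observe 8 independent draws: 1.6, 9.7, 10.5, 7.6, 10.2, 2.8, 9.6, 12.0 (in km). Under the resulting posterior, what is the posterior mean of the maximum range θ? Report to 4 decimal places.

A Pareto(scale x_m, shape k) prior on the upper bound θ of Uniform(0, θ) is conjugate: posterior is Pareto(max(x_m, max xᵢ), k + n).
Sample maximum = 12.0; prior scale x_m = 14.0 → posterior scale = max = 14.0.
Posterior shape = 6.0 + 8 = 14.0.
E[θ|data] = k·x_m/(k−1) = 14.0·14.0/13.0 = 15.0769.

15.0769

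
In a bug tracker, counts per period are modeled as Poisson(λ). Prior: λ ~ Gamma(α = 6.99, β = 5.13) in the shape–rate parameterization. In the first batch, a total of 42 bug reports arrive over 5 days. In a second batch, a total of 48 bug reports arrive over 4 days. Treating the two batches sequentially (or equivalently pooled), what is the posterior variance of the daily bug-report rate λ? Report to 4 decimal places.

With a Gamma(shape α, rate β) prior, the Poisson likelihood is conjugate: the posterior is Gamma(α + ΣXᵢ, β + n).
After batch 1: Gamma(α+S, β+n) = Gamma(6.99+42, 5.13+5) = Gamma(48.99, 10.13).
After batch 2: Gamma(α+S, β+n) = Gamma(48.99+48, 10.13+4) = Gamma(96.99, 14.13).
Var = α/β² = 96.99/14.13² = 0.4858.

0.4858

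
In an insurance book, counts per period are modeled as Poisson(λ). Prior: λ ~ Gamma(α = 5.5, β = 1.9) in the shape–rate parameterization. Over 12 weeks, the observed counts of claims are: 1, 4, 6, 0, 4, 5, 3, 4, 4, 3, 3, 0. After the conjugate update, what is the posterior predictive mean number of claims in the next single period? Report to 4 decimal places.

3.0576

With a Gamma(shape α, rate β) prior, the Poisson likelihood is conjugate: the posterior is Gamma(α + ΣXᵢ, β + n).
Sum of counts S = 37 over n = 12 weeks.
Posterior: Gamma(α+S, β+n) = Gamma(5.5+37, 1.9+12) = Gamma(42.5, 13.9).
The predictive distribution for one future period is NegBinom with mean α/β = 3.0576.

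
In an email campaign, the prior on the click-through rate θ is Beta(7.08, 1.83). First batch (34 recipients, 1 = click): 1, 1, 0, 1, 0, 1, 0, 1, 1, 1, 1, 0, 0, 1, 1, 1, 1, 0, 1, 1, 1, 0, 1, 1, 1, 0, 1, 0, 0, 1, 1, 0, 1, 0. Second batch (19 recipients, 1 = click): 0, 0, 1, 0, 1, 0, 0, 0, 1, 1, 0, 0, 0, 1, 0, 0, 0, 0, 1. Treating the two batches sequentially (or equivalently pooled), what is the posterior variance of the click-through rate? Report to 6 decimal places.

The Beta prior is conjugate to a Binomial/Bernoulli likelihood; the update adds successes to α and failures to β.
After batch 1: Beta(7.08+22, 1.83+12) = Beta(29.08, 13.83).
After batch 2: Beta(29.08+6, 13.83+13) = Beta(35.08, 26.83).
Var = αβ/((α+β)²(α+β+1)) = 35.08·26.83/(61.91²·62.91) = 0.003903.

0.003903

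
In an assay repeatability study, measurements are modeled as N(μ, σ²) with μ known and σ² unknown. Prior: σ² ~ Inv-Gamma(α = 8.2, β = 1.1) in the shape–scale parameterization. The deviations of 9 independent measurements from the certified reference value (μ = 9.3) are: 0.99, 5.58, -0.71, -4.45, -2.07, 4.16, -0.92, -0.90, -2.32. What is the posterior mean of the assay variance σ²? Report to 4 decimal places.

With known mean μ and an Inverse-Gamma(α, β) prior on σ², the Normal likelihood is conjugate: posterior is Inv-Gamma(α + n/2, β + Σ(xᵢ−μ)²/2).
Σ(xᵢ−μ)² = (0.99)² + (5.58)² + (-0.71)² + (-4.45)² + (-2.07)² + (4.16)² + (-0.92)² + (-0.90)² + (-2.32)² = 81.0524.
Posterior: Inv-Gamma(8.2 + 9/2, 1.1 + 81.0524/2) = Inv-Gamma(12.70, 41.62620).
E[σ²|data] = β/(α−1) = 41.62620/11.70 = 3.5578.

3.5578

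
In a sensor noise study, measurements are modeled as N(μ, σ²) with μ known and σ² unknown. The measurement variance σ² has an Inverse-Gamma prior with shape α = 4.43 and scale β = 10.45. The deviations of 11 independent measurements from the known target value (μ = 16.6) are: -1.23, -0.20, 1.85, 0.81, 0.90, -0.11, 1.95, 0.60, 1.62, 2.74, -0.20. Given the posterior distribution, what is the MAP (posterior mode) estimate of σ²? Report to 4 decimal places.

1.9070

With known mean μ and an Inverse-Gamma(α, β) prior on σ², the Normal likelihood is conjugate: posterior is Inv-Gamma(α + n/2, β + Σ(xᵢ−μ)²/2).
Σ(xᵢ−μ)² = (-1.23)² + (-0.20)² + (1.85)² + (0.81)² + (0.90)² + (-0.11)² + (1.95)² + (0.60)² + (1.62)² + (2.74)² + (-0.20)² = 20.7881.
Posterior: Inv-Gamma(4.43 + 11/2, 10.45 + 20.7881/2) = Inv-Gamma(9.93, 20.84405).
Mode = β/(α+1) = 20.84405/10.93 = 1.9070.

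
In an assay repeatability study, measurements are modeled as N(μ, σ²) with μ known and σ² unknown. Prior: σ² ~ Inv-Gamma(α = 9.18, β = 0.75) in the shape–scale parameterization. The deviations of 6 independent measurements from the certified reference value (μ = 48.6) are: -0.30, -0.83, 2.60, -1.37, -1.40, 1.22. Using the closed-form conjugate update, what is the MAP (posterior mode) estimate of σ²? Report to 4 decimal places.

With known mean μ and an Inverse-Gamma(α, β) prior on σ², the Normal likelihood is conjugate: posterior is Inv-Gamma(α + n/2, β + Σ(xᵢ−μ)²/2).
Σ(xᵢ−μ)² = (-0.30)² + (-0.83)² + (2.60)² + (-1.37)² + (-1.40)² + (1.22)² = 12.8642.
Posterior: Inv-Gamma(9.18 + 6/2, 0.75 + 12.8642/2) = Inv-Gamma(12.18, 7.18210).
Mode = β/(α+1) = 7.18210/13.18 = 0.5449.

0.5449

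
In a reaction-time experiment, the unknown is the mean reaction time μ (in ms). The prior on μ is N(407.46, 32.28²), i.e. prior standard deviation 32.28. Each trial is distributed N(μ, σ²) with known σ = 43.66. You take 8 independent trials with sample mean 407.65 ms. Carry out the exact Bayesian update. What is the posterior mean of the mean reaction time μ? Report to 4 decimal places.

407.6146

For Normal data with known variance σ², a Normal(μ₀, σ₀²) prior on μ is conjugate. Posterior precision = 1/σ₀² + n/σ²; posterior mean is the precision-weighted average of μ₀ and x̄.
n·x̄ = 8·407.65 = 3261.2.
σ₀² = 32.28² = 1041.9984, σ² = 43.66² = 1906.1956; σ² + n·σ₀² = 1906.1956 + 8·1041.9984 = 10242.1828.
Posterior mean = (μ₀/σ₀² + n·x̄/σ²)/(1/σ₀² + n/σ²) = (σ²·μ₀ + σ₀²·n·x̄)/(σ² + n·σ₀²) = (1906.1956·407.46 + 1041.9984·3261.2)/10242.1828 = 4174863.641256/10242.1828 = 407.6146.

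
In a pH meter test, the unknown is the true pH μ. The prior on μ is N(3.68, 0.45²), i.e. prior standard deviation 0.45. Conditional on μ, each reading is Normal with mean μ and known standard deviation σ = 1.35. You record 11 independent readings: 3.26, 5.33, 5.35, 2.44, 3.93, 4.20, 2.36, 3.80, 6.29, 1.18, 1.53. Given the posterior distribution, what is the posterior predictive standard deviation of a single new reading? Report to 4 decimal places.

For Normal data with known variance σ², a Normal(μ₀, σ₀²) prior on μ is conjugate. Posterior precision = 1/σ₀² + n/σ²; posterior mean is the precision-weighted average of μ₀ and x̄.
σ₀² = 0.45² = 0.2025, σ² = 1.35² = 1.8225; σ² + n·σ₀² = 1.8225 + 11·0.2025 = 4.05.
Posterior precision = 1/σ₀² + n/σ² = 1/0.2025 + 11/1.8225 = (σ² + n·σ₀²)/(σ₀²σ²) = 4.05/(0.2025·1.8225); posterior variance σₙ² = σ₀²σ²/(σ² + n·σ₀²) = 0.2025·1.8225/4.05 = 0.091125.
Predictive variance for one new observation = σₙ² + σ² = 0.2025·1.8225/4.05 + 1.8225 = σ²·(σ₀² + 4.05)/4.05 = 1.8225·4.2525/4.05 = 1.913625; SD = √(1.8225·4.2525/4.05) = 1.3833.

1.3833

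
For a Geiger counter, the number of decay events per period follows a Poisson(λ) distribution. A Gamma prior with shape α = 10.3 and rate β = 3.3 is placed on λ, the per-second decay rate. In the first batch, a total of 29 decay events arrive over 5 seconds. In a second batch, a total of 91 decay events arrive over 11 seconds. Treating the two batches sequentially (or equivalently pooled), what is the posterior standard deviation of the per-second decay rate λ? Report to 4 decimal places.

With a Gamma(shape α, rate β) prior, the Poisson likelihood is conjugate: the posterior is Gamma(α + ΣXᵢ, β + n).
After batch 1: Gamma(α+S, β+n) = Gamma(10.3+29, 3.3+5) = Gamma(39.3, 8.3).
After batch 2: Gamma(α+S, β+n) = Gamma(39.3+91, 8.3+11) = Gamma(130.3, 19.3).
SD = √α/β = √130.3/19.3 = 0.5914.

0.5914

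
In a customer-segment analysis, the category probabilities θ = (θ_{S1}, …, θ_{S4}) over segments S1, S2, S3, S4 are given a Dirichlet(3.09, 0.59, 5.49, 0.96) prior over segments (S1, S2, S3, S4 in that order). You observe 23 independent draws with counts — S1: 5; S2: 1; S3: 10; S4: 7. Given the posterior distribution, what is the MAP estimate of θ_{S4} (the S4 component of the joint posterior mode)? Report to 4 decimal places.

The Dirichlet prior is conjugate to the Multinomial likelihood: each posterior αⱼ = prior αⱼ + observed count nⱼ.
Posterior concentration: (8.09, 1.59, 15.49, 7.96), total = 33.13.
Joint mode component: (α_{S4}−1)/(Σα−K) = 6.96/29.13 = 0.2389.

0.2389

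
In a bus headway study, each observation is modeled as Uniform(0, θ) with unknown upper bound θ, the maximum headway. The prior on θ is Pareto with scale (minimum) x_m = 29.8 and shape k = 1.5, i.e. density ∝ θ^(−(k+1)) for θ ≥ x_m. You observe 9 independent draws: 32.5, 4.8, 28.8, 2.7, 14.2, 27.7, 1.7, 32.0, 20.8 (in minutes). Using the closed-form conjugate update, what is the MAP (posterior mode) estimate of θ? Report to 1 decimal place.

A Pareto(scale x_m, shape k) prior on the upper bound θ of Uniform(0, θ) is conjugate: posterior is Pareto(max(x_m, max xᵢ), k + n).
Sample maximum = 32.5; prior scale x_m = 29.8 → posterior scale = max = 32.5.
Posterior shape = 1.5 + 9 = 10.5.
The Pareto density is decreasing on [x_m, ∞), so the mode is x_m = 32.5.

32.5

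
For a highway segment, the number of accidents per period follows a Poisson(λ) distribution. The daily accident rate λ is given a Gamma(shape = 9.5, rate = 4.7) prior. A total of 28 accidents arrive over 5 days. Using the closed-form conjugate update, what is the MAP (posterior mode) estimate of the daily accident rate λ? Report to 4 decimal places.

With a Gamma(shape α, rate β) prior, the Poisson likelihood is conjugate: the posterior is Gamma(α + ΣXᵢ, β + n).
Posterior: Gamma(α+S, β+n) = Gamma(9.5+28, 4.7+5) = Gamma(37.5, 9.7).
Mode of Gamma(α,β) for α≥1 is (α−1)/β = 36.5/9.7 = 3.7629.

3.7629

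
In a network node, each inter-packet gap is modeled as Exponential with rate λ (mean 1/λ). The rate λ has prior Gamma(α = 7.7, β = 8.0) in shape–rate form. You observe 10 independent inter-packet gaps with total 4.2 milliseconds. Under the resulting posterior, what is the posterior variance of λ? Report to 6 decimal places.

With a Gamma(shape α, rate β) prior on the exponential rate λ, the posterior after n observations with total T = Σxᵢ is Gamma(α+n, β+T).
Posterior: Gamma(7.7+10, 8.0+4.2) = Gamma(17.7, 12.2).
Var = α/β² = 0.118920.

0.118920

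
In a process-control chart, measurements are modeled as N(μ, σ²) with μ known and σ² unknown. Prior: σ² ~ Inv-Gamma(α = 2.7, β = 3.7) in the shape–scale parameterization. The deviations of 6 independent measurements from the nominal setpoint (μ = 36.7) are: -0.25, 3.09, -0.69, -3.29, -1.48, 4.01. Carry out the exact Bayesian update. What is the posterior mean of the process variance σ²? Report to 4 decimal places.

With known mean μ and an Inverse-Gamma(α, β) prior on σ², the Normal likelihood is conjugate: posterior is Inv-Gamma(α + n/2, β + Σ(xᵢ−μ)²/2).
Σ(xᵢ−μ)² = (-0.25)² + (3.09)² + (-0.69)² + (-3.29)² + (-1.48)² + (4.01)² = 39.1813.
Posterior: Inv-Gamma(2.7 + 6/2, 3.7 + 39.1813/2) = Inv-Gamma(5.70, 23.29065).
E[σ²|data] = β/(α−1) = 23.29065/4.70 = 4.9555.

4.9555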